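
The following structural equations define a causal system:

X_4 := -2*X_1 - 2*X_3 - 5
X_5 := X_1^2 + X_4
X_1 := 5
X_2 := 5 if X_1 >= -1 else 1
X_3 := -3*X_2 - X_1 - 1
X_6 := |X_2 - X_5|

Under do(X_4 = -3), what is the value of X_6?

17

Under do(X_4=-3), the mechanism X_4 := -2*X_1 - 2*X_3 - 5 is discarded; X_4 is fixed at -3.
X_2 = 5 if X_1 >= -1 else 1  [with X_1=5]  = 5
X_5 = X_1^2 + X_4  [with X_1=5, X_4=-3]  = 22
X_6 = |X_2 - X_5|  [with X_2=5, X_5=22]  = 17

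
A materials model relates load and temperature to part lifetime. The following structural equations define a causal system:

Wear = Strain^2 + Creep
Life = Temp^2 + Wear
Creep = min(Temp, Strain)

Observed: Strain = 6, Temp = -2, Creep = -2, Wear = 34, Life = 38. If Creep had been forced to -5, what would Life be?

35

do(Creep=-5) replaces the equation Creep = min(Temp, Strain) with the constant Creep = -5.
Wear = Strain^2 + Creep  [with Strain=6, Creep=-5]  = 31
Life = Temp^2 + Wear  [with Temp=-2, Wear=31]  = 35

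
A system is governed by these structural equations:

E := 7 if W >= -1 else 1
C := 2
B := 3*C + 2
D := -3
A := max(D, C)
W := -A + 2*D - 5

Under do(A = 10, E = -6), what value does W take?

-21

Setting A = 10, E = -6 by intervention discards those variables' equations.
W = -A + 2*D - 5  [with A=10, D=-3]  = -21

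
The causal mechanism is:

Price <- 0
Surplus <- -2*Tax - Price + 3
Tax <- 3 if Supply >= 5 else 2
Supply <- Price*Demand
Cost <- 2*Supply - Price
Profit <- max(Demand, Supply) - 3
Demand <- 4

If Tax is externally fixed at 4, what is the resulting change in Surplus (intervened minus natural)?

-4

Under do(Tax=4), the mechanism Tax <- 3 if Supply >= 5 else 2 is discarded; Tax is fixed at 4.
Surplus = -2*Tax - Price + 3  [with Tax=4, Price=0]  = -5
Without intervention: Supply = Price*Demand  [with Price=0, Demand=4]  = 0; Tax = 3 if Supply >= 5 else 2  [with Supply=0]  = 2; Surplus = -2*Tax - Price + 3  [with Tax=2, Price=0]  = -1.
Change = -5 − (-1) = -4.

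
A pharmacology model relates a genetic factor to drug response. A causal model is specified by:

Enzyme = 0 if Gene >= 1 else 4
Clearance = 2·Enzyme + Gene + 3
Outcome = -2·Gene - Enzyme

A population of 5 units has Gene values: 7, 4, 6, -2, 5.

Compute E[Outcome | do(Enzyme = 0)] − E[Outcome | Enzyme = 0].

Every unit gets Enzyme=0 under the intervention. Outcome values become -14, -8, -12, 4, -10; E[Outcome|do(Enzyme=0)] = -8.
E[Outcome|Enzyme=0] averages over only the 4 units with Enzyme=0 (Gene = 7, 4, 6, 5): Outcome = -14, -8, -12, -10, mean -11.
Difference = -8 − (-11) = 3.

3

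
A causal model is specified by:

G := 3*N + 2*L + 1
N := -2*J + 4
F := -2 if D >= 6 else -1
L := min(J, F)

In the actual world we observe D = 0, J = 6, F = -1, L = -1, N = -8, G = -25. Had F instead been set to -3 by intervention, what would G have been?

-29

The intervention breaks the incoming arrows to F: F := -2 if D >= 6 else -1 no longer applies, and F = -3.
L = min(J, F)  [with J=6, F=-3]  = -3
N = -2*J + 4  [with J=6]  = -8
G = 3*N + 2*L + 1  [with N=-8, L=-3]  = -29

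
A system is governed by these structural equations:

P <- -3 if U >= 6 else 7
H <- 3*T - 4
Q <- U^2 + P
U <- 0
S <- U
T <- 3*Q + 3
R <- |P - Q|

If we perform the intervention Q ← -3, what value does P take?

7

Under do(Q=-3), the mechanism Q <- U^2 + P is discarded; Q is fixed at -3.
Since P is not a descendant of the intervened variable, it is unaffected.
P = -3 if U >= 6 else 7  [with U=0]  = 7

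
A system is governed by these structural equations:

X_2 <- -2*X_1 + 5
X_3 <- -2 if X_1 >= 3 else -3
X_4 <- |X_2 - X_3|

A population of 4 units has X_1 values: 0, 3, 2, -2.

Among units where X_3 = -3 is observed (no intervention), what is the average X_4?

8

E[X_4|X_3=-3] averages over only the 3 units with X_3=-3 (X_1 = 0, 2, -2): X_4 = 8, 4, 12, mean 8.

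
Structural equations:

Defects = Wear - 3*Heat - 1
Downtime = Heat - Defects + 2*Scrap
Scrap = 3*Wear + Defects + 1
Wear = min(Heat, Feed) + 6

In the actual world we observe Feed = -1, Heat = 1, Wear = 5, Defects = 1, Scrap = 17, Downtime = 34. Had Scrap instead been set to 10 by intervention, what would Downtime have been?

20

The intervention breaks the incoming arrows to Scrap: Scrap = 3*Wear + Defects + 1 no longer applies, and Scrap = 10.
Wear = min(Heat, Feed) + 6  [with Heat=1, Feed=-1]  = 5
Defects = Wear - 3*Heat - 1  [with Wear=5, Heat=1]  = 1
Downtime = Heat - Defects + 2*Scrap  [with Heat=1, Defects=1, Scrap=10]  = 20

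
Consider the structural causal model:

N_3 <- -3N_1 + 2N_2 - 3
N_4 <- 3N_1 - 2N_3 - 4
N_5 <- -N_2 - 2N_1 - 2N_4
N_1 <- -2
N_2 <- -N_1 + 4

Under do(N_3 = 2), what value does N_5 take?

do(N_3=2) replaces the equation N_3 <- -3N_1 + 2N_2 - 3 with the constant N_3 = 2.
N_2 = -N_1 + 4  [with N_1=-2]  = 6
N_4 = 3N_1 - 2N_3 - 4  [with N_1=-2, N_3=2]  = -14
N_5 = -N_2 - 2N_1 - 2N_4  [with N_2=6, N_1=-2, N_4=-14]  = 26

26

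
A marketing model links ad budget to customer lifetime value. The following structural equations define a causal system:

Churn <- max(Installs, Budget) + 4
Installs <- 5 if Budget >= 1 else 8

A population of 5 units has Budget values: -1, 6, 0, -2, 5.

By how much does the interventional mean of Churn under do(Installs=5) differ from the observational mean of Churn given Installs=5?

Under do(Installs=5), Installs's equation is replaced by Installs=5 for every unit. Per-unit Churn: 9, 10, 9, 9, 9. Mean = 9.2.
Conditioning on Installs=5 selects the 2 unit(s) with Budget ∈ {6, 5}. Their Churn values: 10, 9. Mean = 9.5.
Difference = 9.2 − 9.5 = -0.3.

-0.3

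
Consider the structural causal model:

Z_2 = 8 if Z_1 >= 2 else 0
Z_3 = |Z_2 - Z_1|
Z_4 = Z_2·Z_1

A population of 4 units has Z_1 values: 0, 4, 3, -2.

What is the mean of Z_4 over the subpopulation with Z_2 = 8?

28

E[Z_4|Z_2=8] averages over only the 2 units with Z_2=8 (Z_1 = 4, 3): Z_4 = 32, 24, mean 28.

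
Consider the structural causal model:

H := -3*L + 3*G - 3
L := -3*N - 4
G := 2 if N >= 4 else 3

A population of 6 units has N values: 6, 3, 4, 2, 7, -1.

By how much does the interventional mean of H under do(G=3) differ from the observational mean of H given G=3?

19.5

Under do(G=3), G's equation is replaced by G=3 for every unit. Per-unit H: 72, 45, 54, 36, 81, 9. Mean = 49.5.
Observing G=3 restricts to units where G's equation naturally yields 3: N ∈ {3, 2, -1}. In that subpopulation H = 45, 36, 9, mean 30.
Difference = 49.5 − 30 = 19.5.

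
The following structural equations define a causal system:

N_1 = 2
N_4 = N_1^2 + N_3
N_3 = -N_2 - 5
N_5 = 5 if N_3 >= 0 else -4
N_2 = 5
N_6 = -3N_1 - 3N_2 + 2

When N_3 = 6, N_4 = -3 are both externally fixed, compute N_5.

Setting N_3 = 6, N_4 = -3 by intervention discards those variables' equations.
N_5 = 5 if N_3 >= 0 else -4  [with N_3=6]  = 5

5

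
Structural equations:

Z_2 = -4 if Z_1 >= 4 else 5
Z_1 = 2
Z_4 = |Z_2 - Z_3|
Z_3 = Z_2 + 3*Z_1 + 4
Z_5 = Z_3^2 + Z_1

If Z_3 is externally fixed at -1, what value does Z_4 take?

6

The intervention breaks the incoming arrows to Z_3: Z_3 = Z_2 + 3*Z_1 + 4 no longer applies, and Z_3 = -1.
Z_2 = -4 if Z_1 >= 4 else 5  [with Z_1=2]  = 5
Z_4 = |Z_2 - Z_3|  [with Z_2=5, Z_3=-1]  = 6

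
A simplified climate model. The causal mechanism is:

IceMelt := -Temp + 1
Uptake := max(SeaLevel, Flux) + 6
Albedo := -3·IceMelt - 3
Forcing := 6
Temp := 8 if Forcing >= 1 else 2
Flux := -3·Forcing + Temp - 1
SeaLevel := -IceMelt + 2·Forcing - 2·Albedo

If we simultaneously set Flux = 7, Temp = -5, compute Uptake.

Setting Flux = 7, Temp = -5 by intervention discards those variables' equations.
IceMelt = -Temp + 1  [with Temp=-5]  = 6
Albedo = -3·IceMelt - 3  [with IceMelt=6]  = -21
SeaLevel = -IceMelt + 2·Forcing - 2·Albedo  [with IceMelt=6, Forcing=6, Albedo=-21]  = 48
Uptake = max(SeaLevel, Flux) + 6  [with SeaLevel=48, Flux=7]  = 54

54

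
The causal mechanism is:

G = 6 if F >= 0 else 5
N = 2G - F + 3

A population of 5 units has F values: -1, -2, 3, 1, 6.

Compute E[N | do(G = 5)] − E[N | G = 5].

-2.9

do(G=5) breaks G's dependence on F. With G=5 fixed, N across the units is 14, 15, 10, 12, 7, mean 11.6.
E[N|G=5] averages over only the 2 units with G=5 (F = -1, -2): N = 14, 15, mean 14.5.
Difference = 11.6 − 14.5 = -2.9.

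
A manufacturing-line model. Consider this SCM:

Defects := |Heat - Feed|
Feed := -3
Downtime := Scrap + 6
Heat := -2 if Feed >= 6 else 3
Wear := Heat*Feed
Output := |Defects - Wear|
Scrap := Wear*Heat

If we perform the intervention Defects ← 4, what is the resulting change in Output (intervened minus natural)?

Under do(Defects=4), the mechanism Defects := |Heat - Feed| is discarded; Defects is fixed at 4.
Heat = -2 if Feed >= 6 else 3  [with Feed=-3]  = 3
Wear = Heat*Feed  [with Heat=3, Feed=-3]  = -9
Output = |Defects - Wear|  [with Defects=4, Wear=-9]  = 13
Without intervention: Heat = -2 if Feed >= 6 else 3  [with Feed=-3]  = 3; Wear = Heat*Feed  [with Heat=3, Feed=-3]  = -9; Defects = |Heat - Feed|  [with Heat=3, Feed=-3]  = 6; Output = |Defects - Wear|  [with Defects=6, Wear=-9]  = 15.
Change = 13 − 15 = -2.

-2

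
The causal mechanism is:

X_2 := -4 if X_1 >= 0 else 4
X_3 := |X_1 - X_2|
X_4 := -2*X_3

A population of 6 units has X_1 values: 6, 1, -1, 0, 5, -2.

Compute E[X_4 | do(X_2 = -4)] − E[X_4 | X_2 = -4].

Every unit gets X_2=-4 under the intervention. X_4 values become -20, -10, -6, -8, -18, -4; E[X_4|do(X_2=-4)] = -11.
Conditioning on X_2=-4 selects the 4 unit(s) with X_1 ∈ {6, 1, 0, 5}. Their X_4 values: -20, -10, -8, -18. Mean = -14.
Difference = -11 − (-14) = 3.

3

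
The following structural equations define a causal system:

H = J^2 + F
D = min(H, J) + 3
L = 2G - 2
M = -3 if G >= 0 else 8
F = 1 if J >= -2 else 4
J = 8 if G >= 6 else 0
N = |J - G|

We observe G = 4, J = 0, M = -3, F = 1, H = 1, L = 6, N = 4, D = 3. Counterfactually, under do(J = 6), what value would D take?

do(J=6) replaces the equation J = 8 if G >= 6 else 0 with the constant J = 6.
F = 1 if J >= -2 else 4  [with J=6]  = 1
H = J^2 + F  [with J=6, F=1]  = 37
D = min(H, J) + 3  [with H=37, J=6]  = 9

9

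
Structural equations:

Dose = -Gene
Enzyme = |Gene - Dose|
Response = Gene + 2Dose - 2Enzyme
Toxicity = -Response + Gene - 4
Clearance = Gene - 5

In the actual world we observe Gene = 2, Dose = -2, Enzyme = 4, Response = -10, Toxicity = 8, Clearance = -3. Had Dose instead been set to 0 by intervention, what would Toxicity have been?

do(Dose=0) replaces the equation Dose = -Gene with the constant Dose = 0.
Enzyme = |Gene - Dose|  [with Gene=2, Dose=0]  = 2
Response = Gene + 2Dose - 2Enzyme  [with Gene=2, Dose=0, Enzyme=2]  = -2
Toxicity = -Response + Gene - 4  [with Response=-2, Gene=2]  = 0

0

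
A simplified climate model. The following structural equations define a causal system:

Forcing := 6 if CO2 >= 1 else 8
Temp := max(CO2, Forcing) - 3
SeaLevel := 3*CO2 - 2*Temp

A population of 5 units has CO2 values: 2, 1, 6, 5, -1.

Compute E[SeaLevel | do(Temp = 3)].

1.8

Every unit gets Temp=3 under the intervention. SeaLevel values become 0, -3, 12, 9, -9; E[SeaLevel|do(Temp=3)] = 1.8.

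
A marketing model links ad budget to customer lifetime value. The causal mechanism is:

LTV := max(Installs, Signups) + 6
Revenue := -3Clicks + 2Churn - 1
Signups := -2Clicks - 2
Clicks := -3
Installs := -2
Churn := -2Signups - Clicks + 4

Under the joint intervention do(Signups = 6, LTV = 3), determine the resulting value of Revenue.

The joint intervention fixes Signups = 6, LTV = 3, removing each variable's own equation.
Churn = -2Signups - Clicks + 4  [with Signups=6, Clicks=-3]  = -5
Revenue = -3Clicks + 2Churn - 1  [with Clicks=-3, Churn=-5]  = -2

-2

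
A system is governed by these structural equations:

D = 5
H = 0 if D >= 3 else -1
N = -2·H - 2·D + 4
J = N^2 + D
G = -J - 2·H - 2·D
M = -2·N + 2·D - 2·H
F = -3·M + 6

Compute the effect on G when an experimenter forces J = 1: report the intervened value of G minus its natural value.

Intervening sets J = 1 and removes its equation (J = N^2 + D).
H = 0 if D >= 3 else -1  [with D=5]  = 0
G = -J - 2·H - 2·D  [with J=1, H=0, D=5]  = -11
Without intervention: H = 0 if D >= 3 else -1  [with D=5]  = 0; N = -2·H - 2·D + 4  [with H=0, D=5]  = -6; J = N^2 + D  [with N=-6, D=5]  = 41; G = -J - 2·H - 2·D  [with J=41, H=0, D=5]  = -51.
Change = -11 − (-51) = 40.

40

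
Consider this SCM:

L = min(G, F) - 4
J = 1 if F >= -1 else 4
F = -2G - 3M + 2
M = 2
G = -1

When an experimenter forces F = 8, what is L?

-5

do(F=8) replaces the equation F = -2G - 3M + 2 with the constant F = 8.
L = min(G, F) - 4  [with G=-1, F=8]  = -5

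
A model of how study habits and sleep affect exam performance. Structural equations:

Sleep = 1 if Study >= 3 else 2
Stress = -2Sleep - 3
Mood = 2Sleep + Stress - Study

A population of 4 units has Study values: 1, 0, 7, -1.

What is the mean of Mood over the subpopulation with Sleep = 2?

E[Mood|Sleep=2] averages over only the 3 units with Sleep=2 (Study = 1, 0, -1): Mood = -4, -3, -2, mean -3.

-3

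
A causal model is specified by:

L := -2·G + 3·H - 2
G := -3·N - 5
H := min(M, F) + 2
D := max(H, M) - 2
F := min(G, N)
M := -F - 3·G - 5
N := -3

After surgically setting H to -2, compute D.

-4

Under do(H=-2), the mechanism H := min(M, F) + 2 is discarded; H is fixed at -2.
G = -3·N - 5  [with N=-3]  = 4
F = min(G, N)  [with G=4, N=-3]  = -3
M = -F - 3·G - 5  [with F=-3, G=4]  = -14
D = max(H, M) - 2  [with H=-2, M=-14]  = -4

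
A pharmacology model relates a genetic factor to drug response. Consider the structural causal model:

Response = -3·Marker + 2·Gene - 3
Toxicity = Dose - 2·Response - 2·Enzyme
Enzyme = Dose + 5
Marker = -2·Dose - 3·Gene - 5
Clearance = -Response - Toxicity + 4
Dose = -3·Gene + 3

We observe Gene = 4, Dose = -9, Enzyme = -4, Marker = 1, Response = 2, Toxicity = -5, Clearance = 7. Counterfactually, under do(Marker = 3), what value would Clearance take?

1

The intervention breaks the incoming arrows to Marker: Marker = -2·Dose - 3·Gene - 5 no longer applies, and Marker = 3.
Dose = -3·Gene + 3  [with Gene=4]  = -9
Enzyme = Dose + 5  [with Dose=-9]  = -4
Response = -3·Marker + 2·Gene - 3  [with Marker=3, Gene=4]  = -4
Toxicity = Dose - 2·Response - 2·Enzyme  [with Dose=-9, Response=-4, Enzyme=-4]  = 7
Clearance = -Response - Toxicity + 4  [with Response=-4, Toxicity=7]  = 1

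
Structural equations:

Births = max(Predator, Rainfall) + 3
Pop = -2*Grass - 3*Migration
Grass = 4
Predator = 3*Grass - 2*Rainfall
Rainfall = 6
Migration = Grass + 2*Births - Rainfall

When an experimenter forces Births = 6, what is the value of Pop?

Under do(Births=6), the mechanism Births = max(Predator, Rainfall) + 3 is discarded; Births is fixed at 6.
Migration = Grass + 2*Births - Rainfall  [with Grass=4, Births=6, Rainfall=6]  = 10
Pop = -2*Grass - 3*Migration  [with Grass=4, Migration=10]  = -38

-38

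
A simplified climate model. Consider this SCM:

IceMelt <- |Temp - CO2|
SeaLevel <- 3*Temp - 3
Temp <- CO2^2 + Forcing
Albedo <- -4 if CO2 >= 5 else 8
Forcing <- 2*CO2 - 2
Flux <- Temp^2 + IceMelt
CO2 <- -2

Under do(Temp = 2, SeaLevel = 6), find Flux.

Under do(Temp = 2, SeaLevel = 6), each intervened variable's structural equation is replaced by its fixed value.
IceMelt = |Temp - CO2|  [with Temp=2, CO2=-2]  = 4
Flux = Temp^2 + IceMelt  [with Temp=2, IceMelt=4]  = 8

8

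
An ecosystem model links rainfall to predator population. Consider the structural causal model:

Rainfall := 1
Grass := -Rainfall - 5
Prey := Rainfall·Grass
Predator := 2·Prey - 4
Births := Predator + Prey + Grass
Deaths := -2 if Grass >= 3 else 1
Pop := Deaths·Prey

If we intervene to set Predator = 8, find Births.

Intervening sets Predator = 8 and removes its equation (Predator := 2·Prey - 4).
Grass = -Rainfall - 5  [with Rainfall=1]  = -6
Prey = Rainfall·Grass  [with Rainfall=1, Grass=-6]  = -6
Births = Predator + Prey + Grass  [with Predator=8, Prey=-6, Grass=-6]  = -4

-4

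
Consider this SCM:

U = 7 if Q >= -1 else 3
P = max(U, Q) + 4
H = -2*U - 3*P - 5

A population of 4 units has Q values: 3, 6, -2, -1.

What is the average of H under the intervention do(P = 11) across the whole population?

-50

do(P=11) breaks P's dependence on Q. With P=11 fixed, H across the units is -52, -52, -44, -52, mean -50.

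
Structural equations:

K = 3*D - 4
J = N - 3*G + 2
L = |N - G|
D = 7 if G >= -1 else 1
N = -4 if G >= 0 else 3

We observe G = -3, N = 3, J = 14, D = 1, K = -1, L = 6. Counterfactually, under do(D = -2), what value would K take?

Intervening sets D = -2 and removes its equation (D = 7 if G >= -1 else 1).
K = 3*D - 4  [with D=-2]  = -10

-10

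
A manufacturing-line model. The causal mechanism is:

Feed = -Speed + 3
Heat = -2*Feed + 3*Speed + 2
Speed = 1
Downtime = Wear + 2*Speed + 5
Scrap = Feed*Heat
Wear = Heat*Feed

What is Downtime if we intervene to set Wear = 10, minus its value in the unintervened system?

8

Under do(Wear=10), the mechanism Wear = Heat*Feed is discarded; Wear is fixed at 10.
Downtime = Wear + 2*Speed + 5  [with Wear=10, Speed=1]  = 17
Without intervention: Feed = -Speed + 3  [with Speed=1]  = 2; Heat = -2*Feed + 3*Speed + 2  [with Feed=2, Speed=1]  = 1; Wear = Heat*Feed  [with Heat=1, Feed=2]  = 2; Downtime = Wear + 2*Speed + 5  [with Wear=2, Speed=1]  = 9.
Change = 17 − 9 = 8.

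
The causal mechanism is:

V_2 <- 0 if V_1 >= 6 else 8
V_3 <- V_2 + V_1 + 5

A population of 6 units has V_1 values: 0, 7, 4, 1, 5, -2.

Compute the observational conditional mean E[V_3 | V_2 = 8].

Observing V_2=8 restricts to units where V_2's equation naturally yields 8: V_1 ∈ {0, 4, 1, 5, -2}. In that subpopulation V_3 = 13, 17, 14, 18, 11, mean 14.6.

14.6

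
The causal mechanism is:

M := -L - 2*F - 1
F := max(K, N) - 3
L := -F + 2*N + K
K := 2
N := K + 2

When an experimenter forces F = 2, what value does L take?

8

The intervention breaks the incoming arrows to F: F := max(K, N) - 3 no longer applies, and F = 2.
N = K + 2  [with K=2]  = 4
L = -F + 2*N + K  [with F=2, N=4, K=2]  = 8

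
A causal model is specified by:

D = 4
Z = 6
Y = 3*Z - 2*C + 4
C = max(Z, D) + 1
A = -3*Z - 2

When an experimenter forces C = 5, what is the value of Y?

12

do(C=5) replaces the equation C = max(Z, D) + 1 with the constant C = 5.
Y = 3*Z - 2*C + 4  [with Z=6, C=5]  = 12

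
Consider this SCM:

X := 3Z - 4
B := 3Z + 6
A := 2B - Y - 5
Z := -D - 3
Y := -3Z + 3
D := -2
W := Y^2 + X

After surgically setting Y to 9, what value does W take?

74

The intervention breaks the incoming arrows to Y: Y := -3Z + 3 no longer applies, and Y = 9.
Z = -D - 3  [with D=-2]  = -1
X = 3Z - 4  [with Z=-1]  = -7
W = Y^2 + X  [with Y=9, X=-7]  = 74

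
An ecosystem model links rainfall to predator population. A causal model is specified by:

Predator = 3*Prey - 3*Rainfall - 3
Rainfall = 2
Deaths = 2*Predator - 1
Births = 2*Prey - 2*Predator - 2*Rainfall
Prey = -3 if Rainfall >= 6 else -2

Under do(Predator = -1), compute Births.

The intervention breaks the incoming arrows to Predator: Predator = 3*Prey - 3*Rainfall - 3 no longer applies, and Predator = -1.
Prey = -3 if Rainfall >= 6 else -2  [with Rainfall=2]  = -2
Births = 2*Prey - 2*Predator - 2*Rainfall  [with Prey=-2, Predator=-1, Rainfall=2]  = -6

-6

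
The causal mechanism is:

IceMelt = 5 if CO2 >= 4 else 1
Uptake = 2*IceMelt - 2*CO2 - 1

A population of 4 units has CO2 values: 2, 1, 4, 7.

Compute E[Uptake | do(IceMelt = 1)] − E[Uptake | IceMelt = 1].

-4

do(IceMelt=1) breaks IceMelt's dependence on CO2. With IceMelt=1 fixed, Uptake across the units is -3, -1, -7, -13, mean -6.
Conditioning on IceMelt=1 selects the 2 unit(s) with CO2 ∈ {2, 1}. Their Uptake values: -3, -1. Mean = -2.
Difference = -6 − (-2) = -4.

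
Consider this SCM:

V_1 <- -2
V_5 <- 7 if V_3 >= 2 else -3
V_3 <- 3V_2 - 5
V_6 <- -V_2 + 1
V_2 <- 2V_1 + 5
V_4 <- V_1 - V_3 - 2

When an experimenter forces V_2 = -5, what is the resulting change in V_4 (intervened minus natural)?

18

Under do(V_2=-5), the mechanism V_2 <- 2V_1 + 5 is discarded; V_2 is fixed at -5.
V_3 = 3V_2 - 5  [with V_2=-5]  = -20
V_4 = V_1 - V_3 - 2  [with V_1=-2, V_3=-20]  = 16
Without intervention: V_2 = 2V_1 + 5  [with V_1=-2]  = 1; V_3 = 3V_2 - 5  [with V_2=1]  = -2; V_4 = V_1 - V_3 - 2  [with V_1=-2, V_3=-2]  = -2.
Change = 16 − (-2) = 18.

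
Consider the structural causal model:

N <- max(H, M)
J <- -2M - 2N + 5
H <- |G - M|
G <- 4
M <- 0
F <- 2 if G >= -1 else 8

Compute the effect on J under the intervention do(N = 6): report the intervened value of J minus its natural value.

-4

Intervening sets N = 6 and removes its equation (N <- max(H, M)).
J = -2M - 2N + 5  [with M=0, N=6]  = -7
Without intervention: H = |G - M|  [with G=4, M=0]  = 4; N = max(H, M)  [with H=4, M=0]  = 4; J = -2M - 2N + 5  [with M=0, N=4]  = -3.
Change = -7 − (-3) = -4.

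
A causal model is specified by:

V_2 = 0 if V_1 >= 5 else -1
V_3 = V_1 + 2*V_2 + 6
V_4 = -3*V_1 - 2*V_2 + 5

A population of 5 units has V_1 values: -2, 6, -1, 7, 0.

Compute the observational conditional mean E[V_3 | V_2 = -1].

3

E[V_3|V_2=-1] averages over only the 3 units with V_2=-1 (V_1 = -2, -1, 0): V_3 = 2, 3, 4, mean 3.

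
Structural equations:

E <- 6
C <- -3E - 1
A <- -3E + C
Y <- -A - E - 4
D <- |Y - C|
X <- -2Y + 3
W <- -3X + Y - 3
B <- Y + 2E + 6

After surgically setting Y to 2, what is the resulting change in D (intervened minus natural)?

-25

Intervening sets Y = 2 and removes its equation (Y <- -A - E - 4).
C = -3E - 1  [with E=6]  = -19
D = |Y - C|  [with Y=2, C=-19]  = 21
Without intervention: C = -3E - 1  [with E=6]  = -19; A = -3E + C  [with E=6, C=-19]  = -37; Y = -A - E - 4  [with A=-37, E=6]  = 27; D = |Y - C|  [with Y=27, C=-19]  = 46.
Change = 21 − 46 = -25.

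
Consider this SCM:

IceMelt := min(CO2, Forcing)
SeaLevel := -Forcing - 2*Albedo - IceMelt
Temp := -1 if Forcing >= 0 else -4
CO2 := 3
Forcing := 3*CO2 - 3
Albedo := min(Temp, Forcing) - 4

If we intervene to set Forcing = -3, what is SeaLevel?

22

Under do(Forcing=-3), the mechanism Forcing := 3*CO2 - 3 is discarded; Forcing is fixed at -3.
Temp = -1 if Forcing >= 0 else -4  [with Forcing=-3]  = -4
IceMelt = min(CO2, Forcing)  [with CO2=3, Forcing=-3]  = -3
Albedo = min(Temp, Forcing) - 4  [with Temp=-4, Forcing=-3]  = -8
SeaLevel = -Forcing - 2*Albedo - IceMelt  [with Forcing=-3, Albedo=-8, IceMelt=-3]  = 22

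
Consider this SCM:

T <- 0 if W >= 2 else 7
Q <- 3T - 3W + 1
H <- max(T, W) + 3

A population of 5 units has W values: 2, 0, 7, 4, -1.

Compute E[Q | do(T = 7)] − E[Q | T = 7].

-8.7

Under do(T=7), T's equation is replaced by T=7 for every unit. Per-unit Q: 16, 22, 1, 10, 25. Mean = 14.8.
Observing T=7 restricts to units where T's equation naturally yields 7: W ∈ {0, -1}. In that subpopulation Q = 22, 25, mean 23.5.
Difference = 14.8 − 23.5 = -8.7.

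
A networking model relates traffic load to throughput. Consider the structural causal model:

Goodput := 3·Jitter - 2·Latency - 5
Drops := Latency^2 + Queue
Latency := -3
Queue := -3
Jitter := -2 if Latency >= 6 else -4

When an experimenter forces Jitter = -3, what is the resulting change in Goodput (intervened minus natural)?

Intervening sets Jitter = -3 and removes its equation (Jitter := -2 if Latency >= 6 else -4).
Goodput = 3·Jitter - 2·Latency - 5  [with Jitter=-3, Latency=-3]  = -8
Without intervention: Jitter = -2 if Latency >= 6 else -4  [with Latency=-3]  = -4; Goodput = 3·Jitter - 2·Latency - 5  [with Jitter=-4, Latency=-3]  = -11.
Change = -8 − (-11) = 3.

3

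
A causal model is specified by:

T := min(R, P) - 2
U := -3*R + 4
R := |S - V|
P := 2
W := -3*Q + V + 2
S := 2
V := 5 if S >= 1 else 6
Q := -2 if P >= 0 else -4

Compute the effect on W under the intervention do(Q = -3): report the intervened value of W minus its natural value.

3

Intervening sets Q = -3 and removes its equation (Q := -2 if P >= 0 else -4).
V = 5 if S >= 1 else 6  [with S=2]  = 5
W = -3*Q + V + 2  [with Q=-3, V=5]  = 16
Without intervention: V = 5 if S >= 1 else 6  [with S=2]  = 5; Q = -2 if P >= 0 else -4  [with P=2]  = -2; W = -3*Q + V + 2  [with Q=-2, V=5]  = 13.
Change = 16 − 13 = 3.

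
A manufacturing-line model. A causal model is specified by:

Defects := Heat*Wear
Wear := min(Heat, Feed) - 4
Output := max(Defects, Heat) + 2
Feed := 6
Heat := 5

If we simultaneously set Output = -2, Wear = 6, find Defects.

30

Under do(Output = -2, Wear = 6), each intervened variable's structural equation is replaced by its fixed value.
Defects = Heat*Wear  [with Heat=5, Wear=6]  = 30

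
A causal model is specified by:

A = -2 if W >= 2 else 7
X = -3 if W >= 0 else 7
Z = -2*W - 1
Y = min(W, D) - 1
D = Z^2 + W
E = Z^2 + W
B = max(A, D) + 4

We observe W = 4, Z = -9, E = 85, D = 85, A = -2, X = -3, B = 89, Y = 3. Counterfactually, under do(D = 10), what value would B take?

14

The intervention breaks the incoming arrows to D: D = Z^2 + W no longer applies, and D = 10.
A = -2 if W >= 2 else 7  [with W=4]  = -2
B = max(A, D) + 4  [with A=-2, D=10]  = 14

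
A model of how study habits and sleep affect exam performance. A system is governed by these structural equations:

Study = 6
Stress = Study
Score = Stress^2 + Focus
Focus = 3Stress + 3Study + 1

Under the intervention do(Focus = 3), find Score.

39

The intervention breaks the incoming arrows to Focus: Focus = 3Stress + 3Study + 1 no longer applies, and Focus = 3.
Stress = Study  [with Study=6]  = 6
Score = Stress^2 + Focus  [with Stress=6, Focus=3]  = 39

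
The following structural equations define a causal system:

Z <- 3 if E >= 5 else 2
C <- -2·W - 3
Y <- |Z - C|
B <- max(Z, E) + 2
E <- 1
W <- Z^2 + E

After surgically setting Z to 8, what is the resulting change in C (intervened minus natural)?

-120

Under do(Z=8), the mechanism Z <- 3 if E >= 5 else 2 is discarded; Z is fixed at 8.
W = Z^2 + E  [with Z=8, E=1]  = 65
C = -2·W - 3  [with W=65]  = -133
Without intervention: Z = 3 if E >= 5 else 2  [with E=1]  = 2; W = Z^2 + E  [with Z=2, E=1]  = 5; C = -2·W - 3  [with W=5]  = -13.
Change = -133 − (-13) = -120.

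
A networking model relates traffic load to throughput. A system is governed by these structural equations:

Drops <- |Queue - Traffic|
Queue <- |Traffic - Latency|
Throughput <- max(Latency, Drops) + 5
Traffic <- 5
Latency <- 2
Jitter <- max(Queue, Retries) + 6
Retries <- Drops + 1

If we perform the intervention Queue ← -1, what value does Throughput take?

11

The intervention breaks the incoming arrows to Queue: Queue <- |Traffic - Latency| no longer applies, and Queue = -1.
Drops = |Queue - Traffic|  [with Queue=-1, Traffic=5]  = 6
Throughput = max(Latency, Drops) + 5  [with Latency=2, Drops=6]  = 11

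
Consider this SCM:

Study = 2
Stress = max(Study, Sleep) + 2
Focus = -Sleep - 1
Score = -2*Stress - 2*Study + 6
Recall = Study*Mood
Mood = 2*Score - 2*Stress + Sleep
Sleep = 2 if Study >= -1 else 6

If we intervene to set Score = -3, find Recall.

-24

Under do(Score=-3), the mechanism Score = -2*Stress - 2*Study + 6 is discarded; Score is fixed at -3.
Sleep = 2 if Study >= -1 else 6  [with Study=2]  = 2
Stress = max(Study, Sleep) + 2  [with Study=2, Sleep=2]  = 4
Mood = 2*Score - 2*Stress + Sleep  [with Score=-3, Stress=4, Sleep=2]  = -12
Recall = Study*Mood  [with Study=2, Mood=-12]  = -24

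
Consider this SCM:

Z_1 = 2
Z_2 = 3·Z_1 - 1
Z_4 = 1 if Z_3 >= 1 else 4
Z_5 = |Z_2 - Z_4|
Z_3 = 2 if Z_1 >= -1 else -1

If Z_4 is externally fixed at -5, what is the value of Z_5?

Intervening sets Z_4 = -5 and removes its equation (Z_4 = 1 if Z_3 >= 1 else 4).
Z_2 = 3·Z_1 - 1  [with Z_1=2]  = 5
Z_5 = |Z_2 - Z_4|  [with Z_2=5, Z_4=-5]  = 10

10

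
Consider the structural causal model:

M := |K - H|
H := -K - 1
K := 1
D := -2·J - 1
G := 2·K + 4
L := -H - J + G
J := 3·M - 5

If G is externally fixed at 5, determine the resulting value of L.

3

The intervention breaks the incoming arrows to G: G := 2·K + 4 no longer applies, and G = 5.
H = -K - 1  [with K=1]  = -2
M = |K - H|  [with K=1, H=-2]  = 3
J = 3·M - 5  [with M=3]  = 4
L = -H - J + G  [with H=-2, J=4, G=5]  = 3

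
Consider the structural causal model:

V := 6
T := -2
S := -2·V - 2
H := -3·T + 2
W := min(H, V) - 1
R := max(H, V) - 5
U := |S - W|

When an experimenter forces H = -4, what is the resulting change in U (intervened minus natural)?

-10

The intervention breaks the incoming arrows to H: H := -3·T + 2 no longer applies, and H = -4.
S = -2·V - 2  [with V=6]  = -14
W = min(H, V) - 1  [with H=-4, V=6]  = -5
U = |S - W|  [with S=-14, W=-5]  = 9
Without intervention: H = -3·T + 2  [with T=-2]  = 8; S = -2·V - 2  [with V=6]  = -14; W = min(H, V) - 1  [with H=8, V=6]  = 5; U = |S - W|  [with S=-14, W=5]  = 19.
Change = 9 − 19 = -10.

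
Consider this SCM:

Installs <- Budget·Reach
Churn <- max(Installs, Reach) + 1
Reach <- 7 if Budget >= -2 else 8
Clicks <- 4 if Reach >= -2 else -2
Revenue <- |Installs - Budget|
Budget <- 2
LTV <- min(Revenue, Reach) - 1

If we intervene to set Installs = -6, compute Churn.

Intervening sets Installs = -6 and removes its equation (Installs <- Budget·Reach).
Reach = 7 if Budget >= -2 else 8  [with Budget=2]  = 7
Churn = max(Installs, Reach) + 1  [with Installs=-6, Reach=7]  = 8

8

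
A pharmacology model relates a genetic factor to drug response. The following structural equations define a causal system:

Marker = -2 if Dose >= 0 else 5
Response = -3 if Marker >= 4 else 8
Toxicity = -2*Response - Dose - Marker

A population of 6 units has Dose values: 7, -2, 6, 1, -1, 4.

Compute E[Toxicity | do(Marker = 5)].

Under do(Marker=5), Marker's equation is replaced by Marker=5 for every unit. Per-unit Toxicity: -6, 3, -5, 0, 2, -3. Mean = -1.5.

-1.5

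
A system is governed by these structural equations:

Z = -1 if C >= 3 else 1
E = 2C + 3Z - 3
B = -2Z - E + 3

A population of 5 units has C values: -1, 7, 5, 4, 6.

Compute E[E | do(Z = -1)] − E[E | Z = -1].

The intervention sets Z=-1 in all 5 units regardless of C. Recomputing E per unit gives -8, 8, 4, 2, 6; average 2.4.
E[E|Z=-1] averages over only the 4 units with Z=-1 (C = 7, 5, 4, 6): E = 8, 4, 2, 6, mean 5.
Difference = 2.4 − 5 = -2.6.

-2.6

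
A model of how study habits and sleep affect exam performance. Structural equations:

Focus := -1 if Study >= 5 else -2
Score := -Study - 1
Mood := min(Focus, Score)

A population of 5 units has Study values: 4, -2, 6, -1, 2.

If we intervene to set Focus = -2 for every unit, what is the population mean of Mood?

Every unit gets Focus=-2 under the intervention. Mood values become -5, -2, -7, -2, -3; E[Mood|do(Focus=-2)] = -3.8.

-3.8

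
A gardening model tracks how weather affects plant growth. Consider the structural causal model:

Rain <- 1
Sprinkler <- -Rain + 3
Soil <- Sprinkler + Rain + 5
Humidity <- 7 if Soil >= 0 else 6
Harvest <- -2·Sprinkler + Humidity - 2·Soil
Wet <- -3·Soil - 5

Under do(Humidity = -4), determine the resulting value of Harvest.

-24

The intervention breaks the incoming arrows to Humidity: Humidity <- 7 if Soil >= 0 else 6 no longer applies, and Humidity = -4.
Sprinkler = -Rain + 3  [with Rain=1]  = 2
Soil = Sprinkler + Rain + 5  [with Sprinkler=2, Rain=1]  = 8
Harvest = -2·Sprinkler + Humidity - 2·Soil  [with Sprinkler=2, Humidity=-4, Soil=8]  = -24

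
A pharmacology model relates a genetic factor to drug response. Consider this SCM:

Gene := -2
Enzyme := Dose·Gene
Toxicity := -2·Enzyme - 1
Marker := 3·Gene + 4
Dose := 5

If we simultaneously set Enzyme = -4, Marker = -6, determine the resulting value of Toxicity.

Setting Enzyme = -4, Marker = -6 by intervention discards those variables' equations.
Toxicity = -2·Enzyme - 1  [with Enzyme=-4]  = 7

7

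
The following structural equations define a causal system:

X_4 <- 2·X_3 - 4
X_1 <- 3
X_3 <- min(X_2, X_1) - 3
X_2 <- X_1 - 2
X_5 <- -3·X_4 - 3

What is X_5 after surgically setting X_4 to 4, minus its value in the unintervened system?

Intervening sets X_4 = 4 and removes its equation (X_4 <- 2·X_3 - 4).
X_5 = -3·X_4 - 3  [with X_4=4]  = -15
Without intervention: X_2 = X_1 - 2  [with X_1=3]  = 1; X_3 = min(X_2, X_1) - 3  [with X_2=1, X_1=3]  = -2; X_4 = 2·X_3 - 4  [with X_3=-2]  = -8; X_5 = -3·X_4 - 3  [with X_4=-8]  = 21.
Change = -15 − 21 = -36.

-36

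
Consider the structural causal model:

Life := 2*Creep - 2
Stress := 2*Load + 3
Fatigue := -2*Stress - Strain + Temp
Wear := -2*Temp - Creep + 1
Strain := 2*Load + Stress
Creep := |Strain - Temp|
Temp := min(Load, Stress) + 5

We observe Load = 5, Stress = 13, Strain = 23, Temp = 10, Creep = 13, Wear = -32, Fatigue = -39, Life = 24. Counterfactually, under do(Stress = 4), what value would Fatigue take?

-13

Under do(Stress=4), the mechanism Stress := 2*Load + 3 is discarded; Stress is fixed at 4.
Strain = 2*Load + Stress  [with Load=5, Stress=4]  = 14
Temp = min(Load, Stress) + 5  [with Load=5, Stress=4]  = 9
Fatigue = -2*Stress - Strain + Temp  [with Stress=4, Strain=14, Temp=9]  = -13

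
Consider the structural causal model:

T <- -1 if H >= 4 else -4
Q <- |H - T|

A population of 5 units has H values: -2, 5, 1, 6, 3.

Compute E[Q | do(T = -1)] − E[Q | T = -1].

-2.5

do(T=-1) breaks T's dependence on H. With T=-1 fixed, Q across the units is 1, 6, 2, 7, 4, mean 4.
Observing T=-1 restricts to units where T's equation naturally yields -1: H ∈ {5, 6}. In that subpopulation Q = 6, 7, mean 6.5.
Difference = 4 − 6.5 = -2.5.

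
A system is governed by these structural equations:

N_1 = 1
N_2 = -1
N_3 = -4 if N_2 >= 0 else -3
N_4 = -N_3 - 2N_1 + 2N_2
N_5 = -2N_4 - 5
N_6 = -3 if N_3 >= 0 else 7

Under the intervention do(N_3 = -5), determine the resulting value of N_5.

do(N_3=-5) replaces the equation N_3 = -4 if N_2 >= 0 else -3 with the constant N_3 = -5.
N_4 = -N_3 - 2N_1 + 2N_2  [with N_3=-5, N_1=1, N_2=-1]  = 1
N_5 = -2N_4 - 5  [with N_4=1]  = -7

-7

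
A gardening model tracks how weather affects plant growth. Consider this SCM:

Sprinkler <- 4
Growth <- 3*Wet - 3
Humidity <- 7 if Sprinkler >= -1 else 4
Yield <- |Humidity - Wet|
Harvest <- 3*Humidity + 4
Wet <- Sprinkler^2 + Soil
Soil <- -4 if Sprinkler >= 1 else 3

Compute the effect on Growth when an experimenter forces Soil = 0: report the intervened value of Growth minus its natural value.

Under do(Soil=0), the mechanism Soil <- -4 if Sprinkler >= 1 else 3 is discarded; Soil is fixed at 0.
Wet = Sprinkler^2 + Soil  [with Sprinkler=4, Soil=0]  = 16
Growth = 3*Wet - 3  [with Wet=16]  = 45
Without intervention: Soil = -4 if Sprinkler >= 1 else 3  [with Sprinkler=4]  = -4; Wet = Sprinkler^2 + Soil  [with Sprinkler=4, Soil=-4]  = 12; Growth = 3*Wet - 3  [with Wet=12]  = 33.
Change = 45 − 33 = 12.

12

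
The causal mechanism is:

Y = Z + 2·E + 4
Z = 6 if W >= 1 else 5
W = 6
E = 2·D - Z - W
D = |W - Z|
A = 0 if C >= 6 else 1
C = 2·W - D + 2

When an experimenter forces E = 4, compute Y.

Intervening sets E = 4 and removes its equation (E = 2·D - Z - W).
Z = 6 if W >= 1 else 5  [with W=6]  = 6
Y = Z + 2·E + 4  [with Z=6, E=4]  = 18

18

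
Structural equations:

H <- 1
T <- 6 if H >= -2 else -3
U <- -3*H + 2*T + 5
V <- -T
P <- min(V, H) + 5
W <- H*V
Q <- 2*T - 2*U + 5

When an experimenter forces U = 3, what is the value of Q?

The intervention breaks the incoming arrows to U: U <- -3*H + 2*T + 5 no longer applies, and U = 3.
T = 6 if H >= -2 else -3  [with H=1]  = 6
Q = 2*T - 2*U + 5  [with T=6, U=3]  = 11

11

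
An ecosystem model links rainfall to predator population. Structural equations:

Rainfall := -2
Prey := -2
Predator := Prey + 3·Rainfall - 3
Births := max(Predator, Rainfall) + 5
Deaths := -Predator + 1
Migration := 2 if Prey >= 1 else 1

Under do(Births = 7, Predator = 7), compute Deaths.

The joint intervention fixes Births = 7, Predator = 7, removing each variable's own equation.
Deaths = -Predator + 1  [with Predator=7]  = -6

-6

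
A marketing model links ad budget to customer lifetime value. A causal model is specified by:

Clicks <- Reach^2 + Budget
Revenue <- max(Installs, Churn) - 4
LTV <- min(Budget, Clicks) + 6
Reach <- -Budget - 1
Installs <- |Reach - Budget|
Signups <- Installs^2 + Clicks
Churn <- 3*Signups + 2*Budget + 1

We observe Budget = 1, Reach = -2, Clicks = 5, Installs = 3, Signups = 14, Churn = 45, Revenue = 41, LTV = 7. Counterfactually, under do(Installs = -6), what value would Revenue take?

122

The intervention breaks the incoming arrows to Installs: Installs <- |Reach - Budget| no longer applies, and Installs = -6.
Reach = -Budget - 1  [with Budget=1]  = -2
Clicks = Reach^2 + Budget  [with Reach=-2, Budget=1]  = 5
Signups = Installs^2 + Clicks  [with Installs=-6, Clicks=5]  = 41
Churn = 3*Signups + 2*Budget + 1  [with Signups=41, Budget=1]  = 126
Revenue = max(Installs, Churn) - 4  [with Installs=-6, Churn=126]  = 122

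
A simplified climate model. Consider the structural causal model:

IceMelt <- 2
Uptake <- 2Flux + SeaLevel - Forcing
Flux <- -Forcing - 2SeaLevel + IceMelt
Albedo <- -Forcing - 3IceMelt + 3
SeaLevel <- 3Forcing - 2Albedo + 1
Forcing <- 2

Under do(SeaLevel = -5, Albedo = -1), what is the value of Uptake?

13

The joint intervention fixes SeaLevel = -5, Albedo = -1, removing each variable's own equation.
Flux = -Forcing - 2SeaLevel + IceMelt  [with Forcing=2, SeaLevel=-5, IceMelt=2]  = 10
Uptake = 2Flux + SeaLevel - Forcing  [with Flux=10, SeaLevel=-5, Forcing=2]  = 13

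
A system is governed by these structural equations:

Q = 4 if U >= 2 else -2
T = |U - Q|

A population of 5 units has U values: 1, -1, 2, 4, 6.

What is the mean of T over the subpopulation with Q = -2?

Observing Q=-2 restricts to units where Q's equation naturally yields -2: U ∈ {1, -1}. In that subpopulation T = 3, 1, mean 2.

2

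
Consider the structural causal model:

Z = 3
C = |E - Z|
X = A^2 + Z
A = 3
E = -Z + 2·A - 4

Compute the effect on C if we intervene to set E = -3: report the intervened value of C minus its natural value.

The intervention breaks the incoming arrows to E: E = -Z + 2·A - 4 no longer applies, and E = -3.
C = |E - Z|  [with E=-3, Z=3]  = 6
Without intervention: E = -Z + 2·A - 4  [with Z=3, A=3]  = -1; C = |E - Z|  [with E=-1, Z=3]  = 4.
Change = 6 − 4 = 2.

2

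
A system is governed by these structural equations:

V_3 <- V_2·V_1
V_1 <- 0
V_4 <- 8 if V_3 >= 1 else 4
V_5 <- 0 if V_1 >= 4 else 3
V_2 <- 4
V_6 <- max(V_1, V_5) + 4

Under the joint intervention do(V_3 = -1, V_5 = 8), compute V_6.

12

Setting V_3 = -1, V_5 = 8 by intervention discards those variables' equations.
V_6 = max(V_1, V_5) + 4  [with V_1=0, V_5=8]  = 12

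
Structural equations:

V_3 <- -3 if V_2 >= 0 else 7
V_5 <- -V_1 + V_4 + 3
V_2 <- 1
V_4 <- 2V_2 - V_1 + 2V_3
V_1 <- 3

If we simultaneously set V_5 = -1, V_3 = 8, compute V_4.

15

Under do(V_5 = -1, V_3 = 8), each intervened variable's structural equation is replaced by its fixed value.
V_4 = 2V_2 - V_1 + 2V_3  [with V_2=1, V_1=3, V_3=8]  = 15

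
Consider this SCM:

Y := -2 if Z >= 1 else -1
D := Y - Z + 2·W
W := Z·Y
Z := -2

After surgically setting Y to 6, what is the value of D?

-16

Under do(Y=6), the mechanism Y := -2 if Z >= 1 else -1 is discarded; Y is fixed at 6.
W = Z·Y  [with Z=-2, Y=6]  = -12
D = Y - Z + 2·W  [with Y=6, Z=-2, W=-12]  = -16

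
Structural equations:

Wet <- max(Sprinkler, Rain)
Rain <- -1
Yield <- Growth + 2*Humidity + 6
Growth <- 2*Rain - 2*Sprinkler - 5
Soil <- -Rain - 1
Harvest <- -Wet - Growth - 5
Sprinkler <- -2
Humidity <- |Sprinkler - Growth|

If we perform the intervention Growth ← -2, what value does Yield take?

Under do(Growth=-2), the mechanism Growth <- 2*Rain - 2*Sprinkler - 5 is discarded; Growth is fixed at -2.
Humidity = |Sprinkler - Growth|  [with Sprinkler=-2, Growth=-2]  = 0
Yield = Growth + 2*Humidity + 6  [with Growth=-2, Humidity=0]  = 4

4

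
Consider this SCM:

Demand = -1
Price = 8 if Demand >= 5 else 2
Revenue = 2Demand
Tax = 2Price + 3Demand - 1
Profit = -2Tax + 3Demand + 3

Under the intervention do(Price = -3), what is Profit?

do(Price=-3) replaces the equation Price = 8 if Demand >= 5 else 2 with the constant Price = -3.
Tax = 2Price + 3Demand - 1  [with Price=-3, Demand=-1]  = -10
Profit = -2Tax + 3Demand + 3  [with Tax=-10, Demand=-1]  = 20

20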